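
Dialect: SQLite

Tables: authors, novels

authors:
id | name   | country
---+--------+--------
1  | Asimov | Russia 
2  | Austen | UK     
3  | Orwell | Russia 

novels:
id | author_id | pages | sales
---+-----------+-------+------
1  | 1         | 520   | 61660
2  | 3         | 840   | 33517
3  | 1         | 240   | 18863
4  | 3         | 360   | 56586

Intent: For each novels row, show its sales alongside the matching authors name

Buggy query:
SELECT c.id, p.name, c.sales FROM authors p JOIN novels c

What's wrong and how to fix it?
Bug: JOIN with no ON clause produces a cartesian product; every novels row pairs with every authors row

Fix: Add ON c.author_id = p.id to the JOIN

Corrected query:
SELECT c.id, p.name, c.sales FROM authors p JOIN novels c ON c.author_id = p.id

Result:
id | name   | sales
---+--------+------
1  | Asimov | 61660
2  | Orwell | 33517
3  | Asimov | 18863
4  | Orwell | 56586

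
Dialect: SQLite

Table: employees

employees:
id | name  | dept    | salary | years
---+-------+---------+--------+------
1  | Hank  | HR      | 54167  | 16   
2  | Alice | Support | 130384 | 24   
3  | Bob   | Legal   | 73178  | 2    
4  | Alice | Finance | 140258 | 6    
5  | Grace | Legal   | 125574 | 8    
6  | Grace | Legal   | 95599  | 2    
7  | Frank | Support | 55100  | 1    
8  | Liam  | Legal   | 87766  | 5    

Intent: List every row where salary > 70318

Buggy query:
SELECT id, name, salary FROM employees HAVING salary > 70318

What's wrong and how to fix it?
Bug: This is a non-aggregate query (no GROUP BY, no aggregates), so in SQLite the HAVING clause is invalid here; a row-level condition belongs in WHERE

Fix: Replace HAVING with WHERE since the condition applies to individual rows

Corrected query:
SELECT id, name, salary FROM employees WHERE salary > 70318

Result:
id | name  | salary
---+-------+-------
2  | Alice | 130384
3  | Bob   | 73178 
4  | Alice | 140258
5  | Grace | 125574
6  | Grace | 95599 
8  | Liam  | 87766 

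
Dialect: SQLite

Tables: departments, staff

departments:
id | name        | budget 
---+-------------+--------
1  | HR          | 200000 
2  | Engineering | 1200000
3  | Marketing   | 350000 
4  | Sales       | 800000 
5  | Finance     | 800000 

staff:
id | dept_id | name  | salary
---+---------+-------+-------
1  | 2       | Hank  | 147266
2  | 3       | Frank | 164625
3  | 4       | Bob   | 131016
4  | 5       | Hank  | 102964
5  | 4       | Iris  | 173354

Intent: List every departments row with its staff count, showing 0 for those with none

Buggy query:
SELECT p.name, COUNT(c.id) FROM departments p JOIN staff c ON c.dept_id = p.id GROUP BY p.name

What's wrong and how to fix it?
Bug: An inner join excludes parents with zero children

Fix: Switch to LEFT JOIN to retain unmatched parent rows

Corrected query:
SELECT p.name, COUNT(c.id) FROM departments p LEFT JOIN staff c ON c.dept_id = p.id GROUP BY p.name

Result:
name        | COUNT(c.id)
------------+------------
Engineering | 1          
Finance     | 1          
HR          | 0          
Marketing   | 1          
Sales       | 2          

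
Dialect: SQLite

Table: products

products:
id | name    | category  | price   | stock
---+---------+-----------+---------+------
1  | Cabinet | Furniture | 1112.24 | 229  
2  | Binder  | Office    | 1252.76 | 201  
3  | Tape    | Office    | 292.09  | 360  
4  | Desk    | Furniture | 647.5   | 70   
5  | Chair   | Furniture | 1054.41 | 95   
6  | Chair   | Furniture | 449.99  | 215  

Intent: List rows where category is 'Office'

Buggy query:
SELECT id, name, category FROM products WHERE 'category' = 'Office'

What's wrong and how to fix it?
Bug: 'category' in single quotes is a string literal, not the column; the comparison is literal-vs-literal and never true

Fix: Remove the quotes around the column name (or use double quotes for an identifier)

Corrected query:
SELECT id, name, category FROM products WHERE category = 'Office'

Result:
id | name   | category
---+--------+---------
2  | Binder | Office  
3  | Tape   | Office  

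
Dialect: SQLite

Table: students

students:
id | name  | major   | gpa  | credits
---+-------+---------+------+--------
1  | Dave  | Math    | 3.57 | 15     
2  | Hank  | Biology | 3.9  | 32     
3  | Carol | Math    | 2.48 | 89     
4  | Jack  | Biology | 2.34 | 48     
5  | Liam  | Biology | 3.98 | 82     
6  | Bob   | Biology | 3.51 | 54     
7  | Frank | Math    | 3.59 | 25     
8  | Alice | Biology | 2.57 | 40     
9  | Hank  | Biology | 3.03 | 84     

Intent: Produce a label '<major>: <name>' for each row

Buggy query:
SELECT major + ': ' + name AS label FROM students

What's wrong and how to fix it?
Bug: SQLite uses || for string concatenation; + coerces text to numbers (yielding 0)

Fix: Use the || operator for string concatenation

Corrected query:
SELECT major || ': ' || name AS label FROM students

Result:
label         
--------------
Math: Dave    
Biology: Hank 
Math: Carol   
Biology: Jack 
Biology: Liam 
Biology: Bob  
Math: Frank   
Biology: Alice
Biology: Hank 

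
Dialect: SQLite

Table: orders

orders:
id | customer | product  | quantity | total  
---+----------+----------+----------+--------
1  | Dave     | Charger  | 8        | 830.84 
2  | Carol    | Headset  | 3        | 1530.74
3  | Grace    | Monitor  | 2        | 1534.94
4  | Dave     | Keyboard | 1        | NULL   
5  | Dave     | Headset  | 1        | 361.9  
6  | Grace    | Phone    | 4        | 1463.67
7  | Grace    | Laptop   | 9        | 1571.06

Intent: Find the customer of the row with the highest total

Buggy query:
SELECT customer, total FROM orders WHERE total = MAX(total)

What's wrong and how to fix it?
Bug: MAX(total) is an aggregate and cannot be used directly in WHERE

Fix: Use a subquery: WHERE total = (SELECT MAX(total) FROM orders)

Corrected query:
SELECT customer, total FROM orders WHERE total = (SELECT MAX(total) FROM orders)

Result:
customer | total  
---------+--------
Grace    | 1571.06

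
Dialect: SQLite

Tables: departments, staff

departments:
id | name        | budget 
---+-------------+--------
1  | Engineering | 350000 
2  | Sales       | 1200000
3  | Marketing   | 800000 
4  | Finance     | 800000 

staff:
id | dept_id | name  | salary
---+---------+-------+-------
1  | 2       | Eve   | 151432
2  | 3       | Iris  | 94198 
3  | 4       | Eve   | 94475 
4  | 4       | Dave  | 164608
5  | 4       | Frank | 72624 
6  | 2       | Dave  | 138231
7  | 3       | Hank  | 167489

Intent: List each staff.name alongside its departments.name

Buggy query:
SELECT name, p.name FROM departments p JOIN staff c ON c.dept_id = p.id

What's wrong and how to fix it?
Bug: 'name' exists in both joined tables, so the database can't tell which one is meant

Fix: Qualify the column with its table alias (c.name)

Corrected query:
SELECT c.name, p.name FROM departments p JOIN staff c ON c.dept_id = p.id

Result:
name  | name     
------+----------
Eve   | Sales    
Iris  | Marketing
Eve   | Finance  
Dave  | Finance  
Frank | Finance  
Dave  | Sales    
Hank  | Marketing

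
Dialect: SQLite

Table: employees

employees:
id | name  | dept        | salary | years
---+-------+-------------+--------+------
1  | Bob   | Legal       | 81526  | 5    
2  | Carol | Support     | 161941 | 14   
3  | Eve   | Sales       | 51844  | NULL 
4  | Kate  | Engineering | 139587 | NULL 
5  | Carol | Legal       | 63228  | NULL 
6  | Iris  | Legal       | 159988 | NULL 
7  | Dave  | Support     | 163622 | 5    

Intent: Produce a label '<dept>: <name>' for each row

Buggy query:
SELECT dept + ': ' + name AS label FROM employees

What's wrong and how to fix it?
Bug: SQLite uses || for string concatenation; + coerces text to numbers (yielding 0)

Fix: Use the || operator for string concatenation

Corrected query:
SELECT dept || ': ' || name AS label FROM employees

Result:
label            
-----------------
Legal: Bob       
Support: Carol   
Sales: Eve       
Engineering: Kate
Legal: Carol     
Legal: Iris      
Support: Dave    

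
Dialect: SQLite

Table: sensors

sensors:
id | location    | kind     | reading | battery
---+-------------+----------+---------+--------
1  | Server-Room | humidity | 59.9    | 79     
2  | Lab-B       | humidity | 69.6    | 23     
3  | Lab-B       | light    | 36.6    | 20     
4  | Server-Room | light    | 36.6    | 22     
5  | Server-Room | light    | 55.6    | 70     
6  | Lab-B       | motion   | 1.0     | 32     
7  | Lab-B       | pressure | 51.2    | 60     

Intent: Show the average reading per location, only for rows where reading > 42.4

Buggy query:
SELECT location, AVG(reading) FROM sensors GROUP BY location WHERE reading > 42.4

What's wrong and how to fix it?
Bug: WHERE cannot follow GROUP BY

Fix: Move the WHERE clause before GROUP BY

Corrected query:
SELECT location, AVG(reading) FROM sensors WHERE reading > 42.4 GROUP BY location

Result:
location    | AVG(reading)
------------+-------------
Lab-B       | 60.4        
Server-Room | 57.75       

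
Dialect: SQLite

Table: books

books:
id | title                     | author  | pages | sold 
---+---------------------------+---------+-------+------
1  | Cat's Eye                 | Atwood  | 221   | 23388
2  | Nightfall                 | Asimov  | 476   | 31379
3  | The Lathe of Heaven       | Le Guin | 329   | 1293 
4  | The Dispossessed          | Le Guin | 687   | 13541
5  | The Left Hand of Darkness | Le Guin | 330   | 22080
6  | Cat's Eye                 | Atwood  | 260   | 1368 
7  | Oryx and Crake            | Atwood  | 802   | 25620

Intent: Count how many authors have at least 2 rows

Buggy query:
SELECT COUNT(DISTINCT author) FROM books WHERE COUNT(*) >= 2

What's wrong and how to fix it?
Bug: COUNT(*) cannot appear in WHERE; the per-group count doesn't exist yet

Fix: Group first with HAVING COUNT(*) >= 2, then COUNT the resulting groups

Corrected query:
SELECT COUNT(*) FROM (SELECT author FROM books GROUP BY author HAVING COUNT(*) >= 2)

Result:
COUNT(*)
--------
2       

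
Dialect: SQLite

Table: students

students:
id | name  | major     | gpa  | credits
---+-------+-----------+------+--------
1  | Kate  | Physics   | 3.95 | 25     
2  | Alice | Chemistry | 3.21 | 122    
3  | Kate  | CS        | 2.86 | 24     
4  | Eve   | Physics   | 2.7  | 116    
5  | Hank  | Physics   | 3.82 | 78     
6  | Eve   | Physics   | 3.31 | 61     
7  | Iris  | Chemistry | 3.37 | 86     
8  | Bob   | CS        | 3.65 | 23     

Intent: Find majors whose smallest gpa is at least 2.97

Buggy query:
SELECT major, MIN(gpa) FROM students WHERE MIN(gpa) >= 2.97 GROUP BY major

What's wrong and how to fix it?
Bug: MIN() in WHERE is a misuse of aggregate

Fix: Use HAVING for the per-group MIN condition

Corrected query:
SELECT major, MIN(gpa) FROM students GROUP BY major HAVING MIN(gpa) >= 2.97

Result:
major     | MIN(gpa)
----------+---------
Chemistry | 3.21    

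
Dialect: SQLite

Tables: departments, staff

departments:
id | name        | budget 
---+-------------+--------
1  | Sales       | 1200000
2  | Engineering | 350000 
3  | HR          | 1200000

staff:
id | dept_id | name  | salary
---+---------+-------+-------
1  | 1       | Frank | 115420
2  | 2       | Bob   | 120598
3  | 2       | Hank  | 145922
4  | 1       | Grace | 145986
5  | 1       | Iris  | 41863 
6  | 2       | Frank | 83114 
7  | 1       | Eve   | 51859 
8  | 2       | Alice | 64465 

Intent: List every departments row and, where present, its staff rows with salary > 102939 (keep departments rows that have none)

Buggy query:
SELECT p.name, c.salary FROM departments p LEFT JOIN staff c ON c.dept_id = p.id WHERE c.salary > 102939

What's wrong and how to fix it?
Bug: Filtering c.salary in WHERE discards the NULL rows produced by LEFT JOIN, turning it into an inner join

Fix: Put 'c.salary > 102939' in the JOIN's ON clause instead of WHERE

Corrected query:
SELECT p.name, c.salary FROM departments p LEFT JOIN staff c ON c.dept_id = p.id AND c.salary > 102939

Result:
name        | salary
------------+-------
Sales       | 115420
Sales       | 145986
Engineering | 120598
Engineering | 145922
HR          | NULL  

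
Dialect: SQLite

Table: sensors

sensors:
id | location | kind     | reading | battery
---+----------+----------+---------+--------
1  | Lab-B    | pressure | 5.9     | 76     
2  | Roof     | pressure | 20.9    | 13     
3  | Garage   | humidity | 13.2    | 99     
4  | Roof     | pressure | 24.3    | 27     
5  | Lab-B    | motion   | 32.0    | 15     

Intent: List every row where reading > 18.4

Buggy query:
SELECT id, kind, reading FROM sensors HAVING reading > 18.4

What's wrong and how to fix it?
Bug: HAVING filters the output of aggregation, but this query has no GROUP BY and no aggregate functions, so SQLite rejects it (HAVING clause on a non-aggregate query); the condition here is per row

Fix: Replace HAVING with WHERE since the condition applies to individual rows

Corrected query:
SELECT id, kind, reading FROM sensors WHERE reading > 18.4

Result:
id | kind     | reading
---+----------+--------
2  | pressure | 20.9   
4  | pressure | 24.3   
5  | motion   | 32     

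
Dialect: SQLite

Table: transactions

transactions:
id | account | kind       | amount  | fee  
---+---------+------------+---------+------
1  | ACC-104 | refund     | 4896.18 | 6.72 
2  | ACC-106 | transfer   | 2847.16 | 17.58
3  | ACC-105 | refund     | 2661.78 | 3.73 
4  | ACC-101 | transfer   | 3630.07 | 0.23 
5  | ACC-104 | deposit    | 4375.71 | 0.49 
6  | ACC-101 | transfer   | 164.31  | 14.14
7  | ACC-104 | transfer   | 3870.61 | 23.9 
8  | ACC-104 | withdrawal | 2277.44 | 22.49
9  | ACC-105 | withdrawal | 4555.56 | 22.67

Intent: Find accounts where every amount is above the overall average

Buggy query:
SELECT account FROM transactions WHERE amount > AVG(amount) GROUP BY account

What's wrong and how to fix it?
Bug: WHERE evaluates per row before aggregation, so AVG() is unavailable

Fix: Use a subquery for AVG and a HAVING MIN(...) filter so the condition holds for every row in the group

Corrected query:
SELECT account FROM transactions GROUP BY account HAVING MIN(amount) > (SELECT AVG(amount) FROM transactions)

Result:
(no rows)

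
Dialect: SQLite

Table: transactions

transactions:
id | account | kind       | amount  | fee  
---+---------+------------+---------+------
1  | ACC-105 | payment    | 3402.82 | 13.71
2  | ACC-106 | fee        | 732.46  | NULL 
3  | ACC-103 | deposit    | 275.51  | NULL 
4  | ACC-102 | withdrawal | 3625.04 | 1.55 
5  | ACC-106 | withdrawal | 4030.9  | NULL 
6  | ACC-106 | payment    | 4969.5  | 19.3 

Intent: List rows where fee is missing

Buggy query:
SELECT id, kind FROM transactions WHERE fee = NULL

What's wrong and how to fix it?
Bug: Comparing to NULL with '=' never matches; NULL = NULL is unknown, not true

Fix: Replace '= NULL' with 'IS NULL'

Corrected query:
SELECT id, kind FROM transactions WHERE fee IS NULL

Result:
id | kind      
---+-----------
2  | fee       
3  | deposit   
5  | withdrawal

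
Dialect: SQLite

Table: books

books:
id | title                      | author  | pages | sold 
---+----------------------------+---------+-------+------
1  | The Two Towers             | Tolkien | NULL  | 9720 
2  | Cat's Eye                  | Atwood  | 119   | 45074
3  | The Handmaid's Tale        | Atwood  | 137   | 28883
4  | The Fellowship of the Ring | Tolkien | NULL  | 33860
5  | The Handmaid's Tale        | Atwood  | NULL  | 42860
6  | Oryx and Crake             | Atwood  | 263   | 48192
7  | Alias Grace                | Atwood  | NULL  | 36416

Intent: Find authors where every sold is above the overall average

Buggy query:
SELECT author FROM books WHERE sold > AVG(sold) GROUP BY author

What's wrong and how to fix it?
Bug: AVG() is an aggregate; it can't sit directly in WHERE

Fix: Use a subquery for AVG and a HAVING MIN(...) filter so the condition holds for every row in the group

Corrected query:
SELECT author FROM books GROUP BY author HAVING MIN(sold) > (SELECT AVG(sold) FROM books)

Result:
(no rows)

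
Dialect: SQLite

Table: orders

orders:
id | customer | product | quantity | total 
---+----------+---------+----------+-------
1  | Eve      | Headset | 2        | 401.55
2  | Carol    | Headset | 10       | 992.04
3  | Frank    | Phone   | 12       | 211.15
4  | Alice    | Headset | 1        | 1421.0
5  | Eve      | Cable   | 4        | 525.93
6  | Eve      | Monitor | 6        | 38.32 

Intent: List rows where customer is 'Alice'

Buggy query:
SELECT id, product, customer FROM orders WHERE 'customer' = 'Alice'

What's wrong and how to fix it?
Bug: Single quotes denote string literals in SQL; the column name is being compared as a constant string

Fix: Reference the column as customer without single quotes

Corrected query:
SELECT id, product, customer FROM orders WHERE customer = 'Alice'

Result:
id | product | customer
---+---------+---------
4  | Headset | Alice   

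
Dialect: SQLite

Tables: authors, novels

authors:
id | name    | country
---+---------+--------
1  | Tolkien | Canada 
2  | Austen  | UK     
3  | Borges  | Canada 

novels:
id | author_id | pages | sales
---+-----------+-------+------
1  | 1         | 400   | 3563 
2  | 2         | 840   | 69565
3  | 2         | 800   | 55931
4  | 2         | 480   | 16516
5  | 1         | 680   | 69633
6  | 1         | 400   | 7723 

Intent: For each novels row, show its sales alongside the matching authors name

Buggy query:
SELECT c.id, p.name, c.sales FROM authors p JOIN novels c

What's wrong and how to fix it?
Bug: Missing join condition: each novels row is matched to all authors rows instead of just its own

Fix: Specify the join condition linking the foreign key to the parent id

Corrected query:
SELECT c.id, p.name, c.sales FROM authors p JOIN novels c ON c.author_id = p.id

Result:
id | name    | sales
---+---------+------
1  | Tolkien | 3563 
2  | Austen  | 69565
3  | Austen  | 55931
4  | Austen  | 16516
5  | Tolkien | 69633
6  | Tolkien | 7723 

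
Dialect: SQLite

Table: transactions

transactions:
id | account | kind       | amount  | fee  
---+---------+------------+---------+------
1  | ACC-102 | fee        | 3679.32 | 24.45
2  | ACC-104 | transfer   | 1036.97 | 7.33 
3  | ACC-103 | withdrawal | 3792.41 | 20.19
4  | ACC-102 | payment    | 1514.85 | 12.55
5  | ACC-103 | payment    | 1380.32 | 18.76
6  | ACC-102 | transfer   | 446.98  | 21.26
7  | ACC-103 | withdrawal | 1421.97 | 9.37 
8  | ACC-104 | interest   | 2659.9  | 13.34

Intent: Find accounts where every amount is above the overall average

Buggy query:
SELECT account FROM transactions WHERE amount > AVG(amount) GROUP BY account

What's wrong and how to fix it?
Bug: AVG() is an aggregate; it can't sit directly in WHERE

Fix: Use a subquery for AVG and a HAVING MIN(...) filter so the condition holds for every row in the group

Corrected query:
SELECT account FROM transactions GROUP BY account HAVING MIN(amount) > (SELECT AVG(amount) FROM transactions)

Result:
(no rows)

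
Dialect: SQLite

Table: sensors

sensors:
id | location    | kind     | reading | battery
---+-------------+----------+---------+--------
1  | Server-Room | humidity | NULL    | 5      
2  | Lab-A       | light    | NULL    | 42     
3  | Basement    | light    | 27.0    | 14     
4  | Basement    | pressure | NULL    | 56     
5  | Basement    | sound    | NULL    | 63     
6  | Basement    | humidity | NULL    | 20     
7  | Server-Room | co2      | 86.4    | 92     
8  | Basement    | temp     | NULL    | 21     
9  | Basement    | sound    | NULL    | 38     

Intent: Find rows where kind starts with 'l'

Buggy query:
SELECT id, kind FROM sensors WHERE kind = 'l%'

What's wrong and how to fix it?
Bug: Wildcards only work with LIKE; '=' treats '%' as a literal character

Fix: Replace '=' with LIKE so 'l%' is treated as a pattern

Corrected query:
SELECT id, kind FROM sensors WHERE kind LIKE 'l%'

Result:
id | kind 
---+------
2  | light
3  | light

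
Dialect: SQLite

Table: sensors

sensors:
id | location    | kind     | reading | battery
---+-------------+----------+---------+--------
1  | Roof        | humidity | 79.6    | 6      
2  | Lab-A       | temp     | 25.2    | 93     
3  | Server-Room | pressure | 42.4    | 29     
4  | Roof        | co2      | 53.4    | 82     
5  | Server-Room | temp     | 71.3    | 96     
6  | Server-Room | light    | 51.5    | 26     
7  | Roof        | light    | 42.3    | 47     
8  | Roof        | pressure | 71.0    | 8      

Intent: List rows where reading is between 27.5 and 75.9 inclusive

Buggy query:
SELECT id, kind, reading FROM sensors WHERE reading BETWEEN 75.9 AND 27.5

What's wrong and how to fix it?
Bug: The bounds are reversed; BETWEEN a AND b requires a <= b to match anything

Fix: Write BETWEEN 27.5 AND 75.9

Corrected query:
SELECT id, kind, reading FROM sensors WHERE reading BETWEEN 27.5 AND 75.9

Result:
id | kind     | reading
---+----------+--------
3  | pressure | 42.4   
4  | co2      | 53.4   
5  | temp     | 71.3   
6  | light    | 51.5   
7  | light    | 42.3   
8  | pressure | 71     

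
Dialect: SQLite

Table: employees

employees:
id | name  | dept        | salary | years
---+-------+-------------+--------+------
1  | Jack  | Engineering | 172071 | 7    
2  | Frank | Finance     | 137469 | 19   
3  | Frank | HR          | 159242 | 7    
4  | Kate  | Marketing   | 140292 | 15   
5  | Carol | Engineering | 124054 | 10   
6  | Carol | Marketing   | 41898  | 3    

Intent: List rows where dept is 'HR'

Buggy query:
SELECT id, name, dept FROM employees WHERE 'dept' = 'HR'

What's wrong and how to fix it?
Bug: Single quotes denote string literals in SQL; the column name is being compared as a constant string

Fix: Remove the quotes around the column name (or use double quotes for an identifier)

Corrected query:
SELECT id, name, dept FROM employees WHERE dept = 'HR'

Result:
id | name  | dept
---+-------+-----
3  | Frank | HR  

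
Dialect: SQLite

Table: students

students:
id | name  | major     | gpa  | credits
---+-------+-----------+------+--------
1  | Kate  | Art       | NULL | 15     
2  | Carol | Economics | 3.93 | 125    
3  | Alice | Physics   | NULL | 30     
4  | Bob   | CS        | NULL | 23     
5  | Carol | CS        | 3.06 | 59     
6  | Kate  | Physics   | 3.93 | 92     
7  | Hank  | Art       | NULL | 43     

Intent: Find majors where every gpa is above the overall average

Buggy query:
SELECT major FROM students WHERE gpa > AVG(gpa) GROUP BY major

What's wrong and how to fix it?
Bug: AVG() is an aggregate; it can't sit directly in WHERE

Fix: Use a subquery for AVG and a HAVING MIN(...) filter so the condition holds for every row in the group

Corrected query:
SELECT major FROM students GROUP BY major HAVING MIN(gpa) > (SELECT AVG(gpa) FROM students)

Result:
major    
---------
Economics
Physics  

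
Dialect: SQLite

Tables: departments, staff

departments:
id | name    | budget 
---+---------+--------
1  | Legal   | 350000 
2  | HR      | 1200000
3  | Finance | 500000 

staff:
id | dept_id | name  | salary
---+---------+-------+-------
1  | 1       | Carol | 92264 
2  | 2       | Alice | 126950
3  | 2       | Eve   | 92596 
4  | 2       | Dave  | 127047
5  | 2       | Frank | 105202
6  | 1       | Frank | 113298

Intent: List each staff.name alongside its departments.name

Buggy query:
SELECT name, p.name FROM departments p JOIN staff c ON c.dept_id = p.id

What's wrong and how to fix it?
Bug: 'name' exists in both joined tables, so the database can't tell which one is meant

Fix: Qualify the column with its table alias (c.name)

Corrected query:
SELECT c.name, p.name FROM departments p JOIN staff c ON c.dept_id = p.id

Result:
name  | name 
------+------
Carol | Legal
Alice | HR   
Eve   | HR   
Dave  | HR   
Frank | HR   
Frank | Legal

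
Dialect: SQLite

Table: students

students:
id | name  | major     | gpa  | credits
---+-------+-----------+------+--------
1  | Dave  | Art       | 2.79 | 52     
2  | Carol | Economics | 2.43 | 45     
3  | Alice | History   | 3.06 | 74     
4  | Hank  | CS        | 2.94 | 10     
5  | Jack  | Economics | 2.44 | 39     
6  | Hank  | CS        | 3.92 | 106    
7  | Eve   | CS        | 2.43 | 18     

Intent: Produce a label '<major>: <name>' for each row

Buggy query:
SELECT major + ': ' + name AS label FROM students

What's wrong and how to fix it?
Bug: '+' is numeric addition; on text columns SQLite converts them to 0 instead of concatenating

Fix: Replace + with || to concatenate text

Corrected query:
SELECT major || ': ' || name AS label FROM students

Result:
label           
----------------
Art: Dave       
Economics: Carol
History: Alice  
CS: Hank        
Economics: Jack 
CS: Hank        
CS: Eve         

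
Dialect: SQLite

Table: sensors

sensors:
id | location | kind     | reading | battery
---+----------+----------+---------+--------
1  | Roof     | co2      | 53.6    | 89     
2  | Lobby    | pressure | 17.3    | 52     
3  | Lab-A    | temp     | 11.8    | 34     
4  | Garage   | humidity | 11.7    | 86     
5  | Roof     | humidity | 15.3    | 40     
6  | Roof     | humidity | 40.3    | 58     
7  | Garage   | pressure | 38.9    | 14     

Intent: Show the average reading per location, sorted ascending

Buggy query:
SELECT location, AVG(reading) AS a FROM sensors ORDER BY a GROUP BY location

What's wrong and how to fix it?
Bug: ORDER BY appears before GROUP BY; SQL clause order requires GROUP BY first

Fix: Move ORDER BY to the end, after GROUP BY

Corrected query:
SELECT location, AVG(reading) AS a FROM sensors GROUP BY location ORDER BY a

Result:
location | a   
---------+-----
Lab-A    | 11.8
Lobby    | 17.3
Garage   | 25.3
Roof     | 36.4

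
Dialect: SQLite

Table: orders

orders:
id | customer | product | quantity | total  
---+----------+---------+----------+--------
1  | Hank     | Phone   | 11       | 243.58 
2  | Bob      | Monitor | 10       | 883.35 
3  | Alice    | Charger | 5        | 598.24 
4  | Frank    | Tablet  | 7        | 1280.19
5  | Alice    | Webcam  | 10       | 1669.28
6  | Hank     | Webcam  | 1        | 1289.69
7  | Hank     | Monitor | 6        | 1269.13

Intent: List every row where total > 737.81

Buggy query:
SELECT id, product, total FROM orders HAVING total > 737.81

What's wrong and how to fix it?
Bug: This is a non-aggregate query (no GROUP BY, no aggregates), so in SQLite the HAVING clause is invalid here; a row-level condition belongs in WHERE

Fix: Replace HAVING with WHERE since the condition applies to individual rows

Corrected query:
SELECT id, product, total FROM orders WHERE total > 737.81

Result:
id | product | total  
---+---------+--------
2  | Monitor | 883.35 
4  | Tablet  | 1280.19
5  | Webcam  | 1669.28
6  | Webcam  | 1289.69
7  | Monitor | 1269.13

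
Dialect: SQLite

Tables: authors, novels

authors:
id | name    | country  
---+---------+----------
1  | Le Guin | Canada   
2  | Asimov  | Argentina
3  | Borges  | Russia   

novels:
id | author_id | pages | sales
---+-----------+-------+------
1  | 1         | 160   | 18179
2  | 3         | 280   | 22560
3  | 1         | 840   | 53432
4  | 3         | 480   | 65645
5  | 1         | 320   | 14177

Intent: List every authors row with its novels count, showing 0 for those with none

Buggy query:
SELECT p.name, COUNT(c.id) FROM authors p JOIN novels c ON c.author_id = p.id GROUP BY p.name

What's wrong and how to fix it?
Bug: INNER JOIN drops authors rows that have no matching novels rows

Fix: Use LEFT JOIN so parents without children still appear (COUNT(c.id) gives 0)

Corrected query:
SELECT p.name, COUNT(c.id) FROM authors p LEFT JOIN novels c ON c.author_id = p.id GROUP BY p.name

Result:
name    | COUNT(c.id)
--------+------------
Asimov  | 0          
Borges  | 2          
Le Guin | 3          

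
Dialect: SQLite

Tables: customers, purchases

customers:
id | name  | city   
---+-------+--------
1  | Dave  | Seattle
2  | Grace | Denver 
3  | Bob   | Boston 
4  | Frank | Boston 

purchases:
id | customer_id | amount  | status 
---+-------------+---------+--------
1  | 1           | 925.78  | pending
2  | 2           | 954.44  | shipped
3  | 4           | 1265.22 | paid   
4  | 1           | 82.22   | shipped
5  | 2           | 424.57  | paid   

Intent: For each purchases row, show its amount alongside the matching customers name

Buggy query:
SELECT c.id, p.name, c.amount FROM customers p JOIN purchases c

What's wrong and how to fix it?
Bug: JOIN with no ON clause produces a cartesian product; every purchases row pairs with every customers row

Fix: Specify the join condition linking the foreign key to the parent id

Corrected query:
SELECT c.id, p.name, c.amount FROM customers p JOIN purchases c ON c.customer_id = p.id

Result:
id | name  | amount 
---+-------+--------
1  | Dave  | 925.78 
2  | Grace | 954.44 
3  | Frank | 1265.22
4  | Dave  | 82.22  
5  | Grace | 424.57 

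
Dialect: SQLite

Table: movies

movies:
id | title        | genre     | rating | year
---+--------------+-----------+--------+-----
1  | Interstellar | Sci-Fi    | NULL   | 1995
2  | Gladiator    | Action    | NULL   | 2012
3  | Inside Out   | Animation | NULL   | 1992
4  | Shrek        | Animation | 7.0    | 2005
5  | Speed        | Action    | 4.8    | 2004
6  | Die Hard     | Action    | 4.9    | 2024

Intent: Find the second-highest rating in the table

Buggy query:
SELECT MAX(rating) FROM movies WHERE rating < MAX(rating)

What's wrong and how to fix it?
Bug: MAX(rating) on the right of the comparison is an aggregate-in-WHERE error

Fix: Put the inner MAX in a scalar subquery

Corrected query:
SELECT MAX(rating) FROM movies WHERE rating < (SELECT MAX(rating) FROM movies)

Result:
MAX(rating)
-----------
4.9        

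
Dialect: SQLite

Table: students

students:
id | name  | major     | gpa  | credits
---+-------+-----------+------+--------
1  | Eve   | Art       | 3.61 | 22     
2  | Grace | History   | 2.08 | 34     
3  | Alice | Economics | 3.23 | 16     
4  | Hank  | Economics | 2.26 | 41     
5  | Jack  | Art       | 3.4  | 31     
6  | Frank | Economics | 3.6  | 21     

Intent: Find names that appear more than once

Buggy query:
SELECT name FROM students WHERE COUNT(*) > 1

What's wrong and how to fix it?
Bug: WHERE can't reference COUNT(*); aggregates are computed after WHERE

Fix: Group first, then use HAVING for the count condition

Corrected query:
SELECT name FROM students GROUP BY name HAVING COUNT(*) > 1

Result:
(no rows)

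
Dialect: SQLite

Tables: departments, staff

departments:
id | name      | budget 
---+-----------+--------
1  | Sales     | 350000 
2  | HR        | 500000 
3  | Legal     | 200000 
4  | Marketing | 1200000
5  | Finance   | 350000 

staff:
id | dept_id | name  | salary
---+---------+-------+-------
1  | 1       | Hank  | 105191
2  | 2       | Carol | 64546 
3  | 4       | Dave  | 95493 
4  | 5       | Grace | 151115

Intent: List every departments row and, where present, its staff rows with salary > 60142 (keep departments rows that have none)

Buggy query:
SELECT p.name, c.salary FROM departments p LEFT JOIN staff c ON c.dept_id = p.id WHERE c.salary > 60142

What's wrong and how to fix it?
Bug: A WHERE condition on the right-hand table after LEFT JOIN drops unmatched parents

Fix: Move the right-table condition into the ON clause so unmatched parents are kept

Corrected query:
SELECT p.name, c.salary FROM departments p LEFT JOIN staff c ON c.dept_id = p.id AND c.salary > 60142

Result:
name      | salary
----------+-------
Sales     | 105191
HR        | 64546 
Legal     | NULL  
Marketing | 95493 
Finance   | 151115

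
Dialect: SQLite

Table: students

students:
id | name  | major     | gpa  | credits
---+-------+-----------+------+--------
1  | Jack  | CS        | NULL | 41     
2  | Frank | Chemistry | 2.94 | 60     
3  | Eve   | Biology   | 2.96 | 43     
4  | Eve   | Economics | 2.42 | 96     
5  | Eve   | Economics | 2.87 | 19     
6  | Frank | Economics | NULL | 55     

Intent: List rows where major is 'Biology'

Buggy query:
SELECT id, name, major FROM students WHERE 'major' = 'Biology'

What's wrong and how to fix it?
Bug: Single quotes denote string literals in SQL; the column name is being compared as a constant string

Fix: Reference the column as major without single quotes

Corrected query:
SELECT id, name, major FROM students WHERE major = 'Biology'

Result:
id | name | major  
---+------+--------
3  | Eve  | Biology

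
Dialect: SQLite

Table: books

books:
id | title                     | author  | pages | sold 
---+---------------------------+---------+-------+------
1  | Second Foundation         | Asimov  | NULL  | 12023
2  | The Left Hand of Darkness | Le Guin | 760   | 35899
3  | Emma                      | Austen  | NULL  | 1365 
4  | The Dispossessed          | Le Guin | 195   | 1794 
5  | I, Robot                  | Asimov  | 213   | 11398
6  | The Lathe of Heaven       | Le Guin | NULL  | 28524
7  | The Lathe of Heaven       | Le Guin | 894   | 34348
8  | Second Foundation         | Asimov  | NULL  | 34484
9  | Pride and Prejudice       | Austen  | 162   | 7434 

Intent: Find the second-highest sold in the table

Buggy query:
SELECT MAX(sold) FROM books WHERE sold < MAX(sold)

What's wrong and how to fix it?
Bug: The inner MAX is an aggregate inside WHERE, which is not allowed

Fix: Compute the overall MAX in a subquery, then take MAX of rows below it

Corrected query:
SELECT MAX(sold) FROM books WHERE sold < (SELECT MAX(sold) FROM books)

Result:
MAX(sold)
---------
34484    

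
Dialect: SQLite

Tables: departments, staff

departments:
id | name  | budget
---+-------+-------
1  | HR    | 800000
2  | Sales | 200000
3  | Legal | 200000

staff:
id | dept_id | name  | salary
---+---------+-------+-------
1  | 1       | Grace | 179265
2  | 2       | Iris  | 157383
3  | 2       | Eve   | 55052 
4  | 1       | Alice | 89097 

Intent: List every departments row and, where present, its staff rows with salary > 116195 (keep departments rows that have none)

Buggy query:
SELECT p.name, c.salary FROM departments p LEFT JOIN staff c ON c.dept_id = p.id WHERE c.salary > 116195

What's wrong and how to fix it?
Bug: Filtering c.salary in WHERE discards the NULL rows produced by LEFT JOIN, turning it into an inner join

Fix: Move the right-table condition into the ON clause so unmatched parents are kept

Corrected query:
SELECT p.name, c.salary FROM departments p LEFT JOIN staff c ON c.dept_id = p.id AND c.salary > 116195

Result:
name  | salary
------+-------
HR    | 179265
Sales | 157383
Legal | NULL  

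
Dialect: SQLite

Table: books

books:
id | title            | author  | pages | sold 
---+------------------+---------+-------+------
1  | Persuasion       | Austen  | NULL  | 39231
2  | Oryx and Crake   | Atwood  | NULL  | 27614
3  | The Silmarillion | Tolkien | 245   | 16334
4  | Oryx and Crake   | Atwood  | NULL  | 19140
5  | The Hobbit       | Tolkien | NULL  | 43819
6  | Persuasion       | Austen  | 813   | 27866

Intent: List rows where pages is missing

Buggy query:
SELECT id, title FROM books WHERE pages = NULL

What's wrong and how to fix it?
Bug: Comparing to NULL with '=' never matches; NULL = NULL is unknown, not true

Fix: Replace '= NULL' with 'IS NULL'

Corrected query:
SELECT id, title FROM books WHERE pages IS NULL

Result:
id | title         
---+---------------
1  | Persuasion    
2  | Oryx and Crake
4  | Oryx and Crake
5  | The Hobbit    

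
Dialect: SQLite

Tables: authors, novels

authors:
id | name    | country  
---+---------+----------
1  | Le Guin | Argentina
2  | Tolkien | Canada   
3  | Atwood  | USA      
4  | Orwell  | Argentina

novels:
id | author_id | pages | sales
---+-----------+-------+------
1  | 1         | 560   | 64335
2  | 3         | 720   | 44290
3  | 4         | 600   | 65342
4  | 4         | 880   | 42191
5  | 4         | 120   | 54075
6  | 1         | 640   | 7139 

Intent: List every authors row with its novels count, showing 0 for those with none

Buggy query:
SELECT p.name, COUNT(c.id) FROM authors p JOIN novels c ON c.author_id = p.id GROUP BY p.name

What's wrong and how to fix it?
Bug: An inner join excludes parents with zero children

Fix: Switch to LEFT JOIN to retain unmatched parent rows

Corrected query:
SELECT p.name, COUNT(c.id) FROM authors p LEFT JOIN novels c ON c.author_id = p.id GROUP BY p.name

Result:
name    | COUNT(c.id)
--------+------------
Atwood  | 1          
Le Guin | 2          
Orwell  | 3          
Tolkien | 0          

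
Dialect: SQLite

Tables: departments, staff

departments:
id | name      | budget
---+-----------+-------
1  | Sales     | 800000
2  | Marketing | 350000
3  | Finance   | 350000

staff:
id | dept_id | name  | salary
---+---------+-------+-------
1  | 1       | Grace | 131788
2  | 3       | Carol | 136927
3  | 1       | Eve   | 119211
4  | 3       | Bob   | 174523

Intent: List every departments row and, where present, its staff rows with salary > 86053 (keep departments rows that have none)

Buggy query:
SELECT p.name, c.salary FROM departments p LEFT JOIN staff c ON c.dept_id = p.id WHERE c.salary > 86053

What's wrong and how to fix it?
Bug: A WHERE condition on the right-hand table after LEFT JOIN drops unmatched parents

Fix: Put 'c.salary > 86053' in the JOIN's ON clause instead of WHERE

Corrected query:
SELECT p.name, c.salary FROM departments p LEFT JOIN staff c ON c.dept_id = p.id AND c.salary > 86053

Result:
name      | salary
----------+-------
Sales     | 119211
Sales     | 131788
Marketing | NULL  
Finance   | 136927
Finance   | 174523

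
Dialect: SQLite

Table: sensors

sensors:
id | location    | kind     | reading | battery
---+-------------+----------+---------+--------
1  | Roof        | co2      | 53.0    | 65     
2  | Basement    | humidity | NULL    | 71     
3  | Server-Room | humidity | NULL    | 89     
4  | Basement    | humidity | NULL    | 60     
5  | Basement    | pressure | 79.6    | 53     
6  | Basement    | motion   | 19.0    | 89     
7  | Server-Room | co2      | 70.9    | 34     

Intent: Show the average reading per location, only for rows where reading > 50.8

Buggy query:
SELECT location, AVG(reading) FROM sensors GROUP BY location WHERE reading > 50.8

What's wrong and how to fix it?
Bug: Row-level WHERE must come before GROUP BY in the clause order

Fix: Move the WHERE clause before GROUP BY

Corrected query:
SELECT location, AVG(reading) FROM sensors WHERE reading > 50.8 GROUP BY location

Result:
location    | AVG(reading)
------------+-------------
Basement    | 79.6        
Roof        | 53          
Server-Room | 70.9        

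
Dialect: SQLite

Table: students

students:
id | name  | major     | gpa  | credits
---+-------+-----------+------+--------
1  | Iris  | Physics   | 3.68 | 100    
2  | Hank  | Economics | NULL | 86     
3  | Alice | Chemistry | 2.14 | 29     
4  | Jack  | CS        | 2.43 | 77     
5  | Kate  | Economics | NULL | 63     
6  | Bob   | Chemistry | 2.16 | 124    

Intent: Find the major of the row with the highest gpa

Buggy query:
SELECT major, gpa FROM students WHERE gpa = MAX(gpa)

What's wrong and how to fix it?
Bug: WHERE is evaluated per row; an aggregate over the whole table isn't defined there

Fix: Wrap MAX in a scalar subquery so WHERE compares against a single value

Corrected query:
SELECT major, gpa FROM students WHERE gpa = (SELECT MAX(gpa) FROM students)

Result:
major   | gpa 
--------+-----
Physics | 3.68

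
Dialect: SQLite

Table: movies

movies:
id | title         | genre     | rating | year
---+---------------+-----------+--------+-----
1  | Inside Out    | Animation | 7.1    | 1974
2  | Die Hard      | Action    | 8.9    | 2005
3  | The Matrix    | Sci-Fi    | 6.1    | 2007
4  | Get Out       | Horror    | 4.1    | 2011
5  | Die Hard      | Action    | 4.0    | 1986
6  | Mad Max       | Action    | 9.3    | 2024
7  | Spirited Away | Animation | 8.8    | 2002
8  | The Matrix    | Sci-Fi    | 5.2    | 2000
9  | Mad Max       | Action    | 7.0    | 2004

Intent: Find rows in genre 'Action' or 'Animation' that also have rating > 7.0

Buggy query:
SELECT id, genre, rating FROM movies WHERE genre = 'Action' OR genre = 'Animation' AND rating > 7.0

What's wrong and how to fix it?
Bug: Without parentheses, AND is evaluated before OR, so the rating filter only applies to the 'Animation' branch

Fix: Group the OR with parentheses (or use IN), then AND the threshold

Corrected query:
SELECT id, genre, rating FROM movies WHERE (genre = 'Action' OR genre = 'Animation') AND rating > 7.0

Result:
id | genre     | rating
---+-----------+-------
1  | Animation | 7.1   
2  | Action    | 8.9   
6  | Action    | 9.3   
7  | Animation | 8.8   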